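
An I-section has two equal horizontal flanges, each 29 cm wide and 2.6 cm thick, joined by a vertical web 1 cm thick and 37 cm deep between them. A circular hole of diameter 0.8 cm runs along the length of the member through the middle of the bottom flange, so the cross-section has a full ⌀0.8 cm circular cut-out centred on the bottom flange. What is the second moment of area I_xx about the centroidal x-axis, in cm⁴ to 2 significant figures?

I_xx ≈ 6.3 × 10⁴ cm⁴

Decompose the section into non-overlapping parts with the origin at the bottom-left of its bounding rectangle.
Bottom flange: 29 × 2.6, A = 75.4 cm², y = 1.3 cm, Ī = 42.48 cm⁴.
Web: 1 × 37, A = 37 cm², y = 21.1 cm, Ī = 4 221 cm⁴.
Top flange: 29 × 2.6, A = 75.4 cm², y = 40.9 cm, Ī = 42.48 cm⁴.
Hole (subtracted): ⌀0.8, A = 0.5027 cm², y = 1.3 cm, Ī = 0.02011 cm⁴.
Centroid: ȳ = ΣA·y / ΣA = 21.15 cm.
Transfer each piece to the centroidal x-axis using Ī + A·d² with d = y − 21.15:
  bottom flange: d = -19.85 cm → contributes +29 761 cm⁴
  web: d = -0.05314 cm → contributes +4 221 cm⁴
  top flange: d = 19.75 cm → contributes +29 444 cm⁴
  hole: d = -19.85 cm → contributes −198.1 cm⁴
Total I = 63 228 cm⁴.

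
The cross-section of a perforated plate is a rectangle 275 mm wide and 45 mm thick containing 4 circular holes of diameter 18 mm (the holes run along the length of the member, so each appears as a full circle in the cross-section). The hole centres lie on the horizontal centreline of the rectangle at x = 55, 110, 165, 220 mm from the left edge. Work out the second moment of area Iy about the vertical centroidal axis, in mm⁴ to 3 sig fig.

Iy ≈ 7.41 × 10⁷ mm⁴

Break the section into simple shapes (no overlaps), measuring from the bottom-left corner of the bounding box.
Plate: 275 × 45, A = 12 375 mm², x = 137.5 mm, Ī = 77 988 281 mm⁴.
Hole 1 (subtracted): ⌀18, A = 254.47 mm², x = 55 mm, Ī = 5 153 mm⁴.
Hole 2 (subtracted): ⌀18, A = 254.47 mm², x = 110 mm, Ī = 5 153 mm⁴.
Hole 3 (subtracted): ⌀18, A = 254.47 mm², x = 165 mm, Ī = 5 153 mm⁴.
Hole 4 (subtracted): ⌀18, A = 254.47 mm², x = 220 mm, Ī = 5 153 mm⁴.
By symmetry the centroid is at mid-width, x̄ = 137.5 mm.
Transfer each piece to the vertical centroidal axis using Ī + A·d² with d = x − 137.5:
  plate: d = 0 mm → contributes +77 988 281 mm⁴
  hole 1: d = -82.5 mm → contributes −1 737 133 mm⁴
  hole 2: d = -27.5 mm → contributes −197 595 mm⁴
  hole 3: d = 27.5 mm → contributes −197 595 mm⁴
  hole 4: d = 82.5 mm → contributes −1 737 133 mm⁴
Total I = 74 118 826 mm⁴.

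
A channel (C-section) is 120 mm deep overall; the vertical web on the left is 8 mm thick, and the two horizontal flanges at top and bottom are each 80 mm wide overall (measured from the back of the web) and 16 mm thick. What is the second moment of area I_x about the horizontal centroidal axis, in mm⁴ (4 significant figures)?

I_x ≈ 7.431 × 10⁶ mm⁴

Decompose the section into non-overlapping parts with the origin at the bottom-left of its bounding rectangle.
Web: 8 × 120, A = 960 mm², y = 60 mm, Ī = 1 152 000 mm⁴.
Top flange (beyond web): 72 × 16, A = 1 152 mm², y = 112 mm, Ī = 24 576 mm⁴.
Bottom flange (beyond web): 72 × 16, A = 1 152 mm², y = 8 mm, Ī = 24 576 mm⁴.
By symmetry the centroid is at mid-height, ȳ = 60 mm.
Transfer each piece to the horizontal centroidal axis using Ī + A·d² with d = y − 60:
  web: d = 0 mm → contributes +1 152 000 mm⁴
  top flange (beyond web): d = 52 mm → contributes +3 139 584 mm⁴
  bottom flange (beyond web): d = -52 mm → contributes +3 139 584 mm⁴
Total I = 7 431 168 mm⁴.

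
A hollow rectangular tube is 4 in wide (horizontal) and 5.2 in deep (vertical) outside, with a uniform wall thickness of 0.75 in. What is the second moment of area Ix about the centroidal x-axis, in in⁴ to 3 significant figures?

Ix ≈ 36.3 in⁴

Decompose the section into non-overlapping parts with the origin at the bottom-left of its bounding rectangle.
Outer rectangle: 4 × 5.2, A = 20.8 in², y = 2.6 in, Ī = 46.869 in⁴.
Inner void (subtracted): 2.5 × 3.7, A = 9.25 in², y = 2.6 in, Ī = 10.553 in⁴.
By symmetry the centroid is at mid-height, ȳ = 2.6 in.
All pieces are centred on the centroidal x-axis, so I = ΣĪ (holes subtracted) = 36.317 in⁴.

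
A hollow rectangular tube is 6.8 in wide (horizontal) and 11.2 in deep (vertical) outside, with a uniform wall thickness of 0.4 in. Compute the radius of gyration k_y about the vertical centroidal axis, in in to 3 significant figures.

Decompose the section into non-overlapping parts with the origin at the bottom-left of its bounding rectangle.
Outer rectangle: 6.8 × 11.2, A = 76.16 in², x = 3.4 in, Ī = 293.47 in⁴.
Inner void (subtracted): 6 × 10.4, A = 62.4 in², x = 3.4 in, Ī = 187.2 in⁴.
By symmetry the centroid is at mid-width, x̄ = 3.4 in.
All pieces are centred on the vertical centroidal axis, so I = ΣĪ (holes subtracted) = 106.27 in⁴.
Radius of gyration: k = √(I/A) = √(106.27 / 13.76) = 2.779 in.

k_y ≈ 2.78 in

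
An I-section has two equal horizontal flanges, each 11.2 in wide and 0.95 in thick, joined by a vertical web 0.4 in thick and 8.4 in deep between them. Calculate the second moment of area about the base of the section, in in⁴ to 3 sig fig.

I_base ≈ 1140 in⁴

Split into non-overlapping primitives; take the origin at the lower-left of the bounding box.
Bottom flange: 11.2 × 0.95, A = 10.64 in², y = 0.475 in, Ī = 0.80022 in⁴.
Web: 0.4 × 8.4, A = 3.36 in², y = 5.15 in, Ī = 19.757 in⁴.
Top flange: 11.2 × 0.95, A = 10.64 in², y = 9.825 in, Ī = 0.80022 in⁴.
Transfer each piece to the bottom edge using Ī + A·d² with d = y − 0:
  bottom flange: d = 0.475 in → contributes +3.2009 in⁴
  web: d = 5.15 in → contributes +108.87 in⁴
  top flange: d = 9.825 in → contributes +1027.9 in⁴
Total I = 1 140 in⁴.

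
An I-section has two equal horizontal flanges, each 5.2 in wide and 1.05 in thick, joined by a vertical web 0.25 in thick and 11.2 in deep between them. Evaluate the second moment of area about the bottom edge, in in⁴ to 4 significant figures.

I_base ≈ 1047 in⁴

Split into non-overlapping primitives; take the origin at the lower-left of the bounding box.
Bottom flange: 5.2 × 1.05, A = 5.46 in², y = 0.525 in, Ī = 0.501638 in⁴.
Web: 0.25 × 11.2, A = 2.8 in², y = 6.65 in, Ī = 29.2693 in⁴.
Top flange: 5.2 × 1.05, A = 5.46 in², y = 12.775 in, Ī = 0.501638 in⁴.
Transfer each piece to a horizontal axis along the bottom face using Ī + A·d² with d = y − 0:
  bottom flange: d = 0.525 in → contributes +2.00655 in⁴
  web: d = 6.65 in → contributes +153.092 in⁴
  top flange: d = 12.775 in → contributes +891.577 in⁴
Total I = 1046.68 in⁴.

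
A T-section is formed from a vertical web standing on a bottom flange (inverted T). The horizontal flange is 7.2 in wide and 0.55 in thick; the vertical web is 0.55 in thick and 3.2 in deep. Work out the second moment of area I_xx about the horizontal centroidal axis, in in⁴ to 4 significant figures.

I_xx ≈ 5.885 in⁴

Split into non-overlapping primitives; take the origin at the lower-left of the bounding box.
Flange: 7.2 × 0.55, A = 3.96 in², y = 0.275 in, Ī = 0.099825 in⁴.
Web: 0.55 × 3.2, A = 1.76 in², y = 2.15 in, Ī = 1.50187 in⁴.
Centroid: ȳ = ΣA·y / ΣA = 0.851923 in.
Transfer each piece to the horizontal centroidal axis using Ī + A·d² with d = y − 0.851923:
  flange: d = -0.576923 in → contributes +1.41787 in⁴
  web: d = 1.29808 in → contributes +4.46747 in⁴
Total I = 5.88535 in⁴.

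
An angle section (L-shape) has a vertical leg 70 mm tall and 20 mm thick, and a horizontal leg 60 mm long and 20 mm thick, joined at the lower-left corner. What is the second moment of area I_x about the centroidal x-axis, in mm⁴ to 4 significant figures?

I_x ≈ 9.165 × 10⁵ mm⁴

Decompose the section into non-overlapping parts with the origin at the bottom-left of its bounding rectangle.
Vertical leg: 20 × 70, A = 1 400 mm², y = 35 mm, Ī = 571 667 mm⁴.
Horizontal leg (remainder): 40 × 20, A = 800 mm², y = 10 mm, Ī = 26666.7 mm⁴.
Centroid: ȳ = ΣA·y / ΣA = 25.9091 mm.
Transfer each piece to the centroidal x-axis using Ī + A·d² with d = y − 25.9091:
  vertical leg: d = 9.09091 mm → contributes +687 369 mm⁴
  horizontal leg (remainder): d = -15.9091 mm → contributes +229 146 mm⁴
Total I = 916 515 mm⁴.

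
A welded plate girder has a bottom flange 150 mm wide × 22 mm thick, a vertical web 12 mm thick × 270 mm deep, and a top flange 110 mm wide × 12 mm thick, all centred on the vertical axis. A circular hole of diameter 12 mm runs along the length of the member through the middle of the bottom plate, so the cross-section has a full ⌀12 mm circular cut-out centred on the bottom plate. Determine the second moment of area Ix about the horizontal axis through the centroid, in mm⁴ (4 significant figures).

Ix ≈ 1.039 × 10⁸ mm⁴

Decompose the section into non-overlapping parts with the origin at the bottom-left of its bounding rectangle.
Bottom plate: 150 × 22, A = 3 300 mm², y = 11 mm, Ī = 133 100 mm⁴.
Web plate: 12 × 270, A = 3 240 mm², y = 157 mm, Ī = 19 683 000 mm⁴.
Top plate: 110 × 12, A = 1 320 mm², y = 298 mm, Ī = 15 840 mm⁴.
Hole (subtracted): ⌀12, A = 113.097 mm², y = 11 mm, Ī = 1017.88 mm⁴.
Centroid: ȳ = ΣA·y / ΣA = 120.964 mm.
Transfer each piece to the horizontal axis through the centroid using Ī + A·d² with d = y − 120.964:
  bottom plate: d = -109.964 mm → contributes +40 036 930 mm⁴
  web plate: d = 36.0361 mm → contributes +23 890 454 mm⁴
  top plate: d = 177.036 mm → contributes +41 386 968 mm⁴
  hole: d = -109.964 mm → contributes −1 368 599 mm⁴
Total I = 103 945 754 mm⁴.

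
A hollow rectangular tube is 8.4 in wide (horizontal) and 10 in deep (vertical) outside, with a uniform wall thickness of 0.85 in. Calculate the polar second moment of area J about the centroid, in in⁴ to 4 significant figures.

J ≈ 666.6 in⁴

Break the section into simple shapes (no overlaps), measuring from the bottom-left corner of the bounding box.
Outer rectangle: 8.4 × 10, A = 84 in², y = 5 in, Ī = 700 in⁴.
Inner void (subtracted): 6.7 × 8.3, A = 55.61 in², y = 5 in, Ī = 319.248 in⁴.
By symmetry the centroid is at mid-height, ȳ = 5 in.
All pieces are centred on the centroidal x-axis, so I = ΣĪ (holes subtracted) = 380.752 in⁴.
Repeating about the centroidal y-axis gives I_y = 285.892 in⁴.
Polar second moment: J = I_x + I_y = 666.645 in⁴.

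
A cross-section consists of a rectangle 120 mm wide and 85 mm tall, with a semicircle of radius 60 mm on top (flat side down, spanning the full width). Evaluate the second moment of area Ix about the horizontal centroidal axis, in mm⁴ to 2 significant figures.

Decompose the section into non-overlapping parts with the origin at the bottom-left of its bounding rectangle.
Rectangular body: 120 × 85, A = 10 200 mm², y = 42.5 mm, Ī = 6 141 250 mm⁴.
Semicircular cap: semicircle r = 60, A = 5 655 mm², y = 110.5 mm, Ī = 1 422 450 mm⁴.
Centroid: ȳ = ΣA·y / ΣA = 66.74 mm.
Transfer each piece to the horizontal centroidal axis using Ī + A·d² with d = y − 66.74:
  rectangular body: d = -24.24 mm → contributes +12 134 849 mm⁴
  semicircular cap: d = 43.72 mm → contributes +12 233 441 mm⁴
Total I = 24 368 290 mm⁴.

Ix ≈ 2.4 × 10⁷ mm⁴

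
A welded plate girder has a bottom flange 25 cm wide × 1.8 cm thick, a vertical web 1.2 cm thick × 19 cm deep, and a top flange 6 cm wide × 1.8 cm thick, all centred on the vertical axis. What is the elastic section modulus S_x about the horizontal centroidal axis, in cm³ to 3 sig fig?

Treat the section as a set of non-overlapping primitives; coordinates are from the bounding-box lower-left.
Bottom plate: 25 × 1.8, A = 45 cm², y = 0.9 cm, Ī = 12.15 cm⁴.
Web plate: 1.2 × 19, A = 22.8 cm², y = 11.3 cm, Ī = 685.9 cm⁴.
Top plate: 6 × 1.8, A = 10.8 cm², y = 21.7 cm, Ī = 2.916 cm⁴.
Centroid: ȳ = ΣA·y / ΣA = 6.7748 cm.
Transfer each piece to the horizontal centroidal axis using Ī + A·d² with d = y − 6.7748:
  bottom plate: d = -5.8748 cm → contributes +1565.3 cm⁴
  web plate: d = 4.5252 cm → contributes +1152.8 cm⁴
  top plate: d = 14.925 cm → contributes +2408.7 cm⁴
Total I = 5126.8 cm⁴.
Extreme fibre distance c = 15.825 cm; S = I/c = 323.96 cm³.

S_x ≈ 324 cm³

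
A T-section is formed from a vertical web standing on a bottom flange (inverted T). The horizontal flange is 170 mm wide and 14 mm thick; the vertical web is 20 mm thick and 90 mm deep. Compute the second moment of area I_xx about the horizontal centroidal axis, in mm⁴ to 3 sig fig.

Treat the section as a set of non-overlapping primitives; coordinates are from the bounding-box lower-left.
Flange: 170 × 14, A = 2 380 mm², y = 7 mm, Ī = 38 873 mm⁴.
Web: 20 × 90, A = 1 800 mm², y = 59 mm, Ī = 1 215 000 mm⁴.
Centroid: ȳ = ΣA·y / ΣA = 29.392 mm.
Transfer each piece to the horizontal centroidal axis using Ī + A·d² with d = y − 29.392:
  flange: d = -22.392 mm → contributes +1 232 246 mm⁴
  web: d = 29.608 mm → contributes +2 792 904 mm⁴
Total I = 4 025 150 mm⁴.

I_xx ≈ 4.03 × 10⁶ mm⁴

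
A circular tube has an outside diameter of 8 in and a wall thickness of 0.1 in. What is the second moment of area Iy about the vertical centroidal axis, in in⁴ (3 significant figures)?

Split into non-overlapping primitives; take the origin at the lower-left of the bounding box.
Outer circle: ⌀8, A = 50.265 in², x = 4 in, Ī = 201.06 in⁴.
Bore (subtracted): ⌀7.8, A = 47.784 in², x = 4 in, Ī = 181.7 in⁴.
By symmetry the centroid is at mid-width, x̄ = 4 in.
All pieces are centred on the vertical centroidal axis, so I = ΣĪ (holes subtracted) = 19.365 in⁴.

Iy ≈ 19.4 in⁴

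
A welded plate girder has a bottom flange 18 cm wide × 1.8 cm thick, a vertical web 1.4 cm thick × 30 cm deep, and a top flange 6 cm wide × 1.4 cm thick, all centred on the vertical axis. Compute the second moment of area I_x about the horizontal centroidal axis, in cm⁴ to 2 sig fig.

Decompose the section into non-overlapping parts with the origin at the bottom-left of its bounding rectangle.
Bottom plate: 18 × 1.8, A = 32.4 cm², y = 0.9 cm, Ī = 8.748 cm⁴.
Web plate: 1.4 × 30, A = 42 cm², y = 16.8 cm, Ī = 3 150 cm⁴.
Top plate: 6 × 1.4, A = 8.4 cm², y = 32.5 cm, Ī = 1.372 cm⁴.
Centroid: ȳ = ΣA·y / ΣA = 12.17 cm.
Transfer each piece to the horizontal centroidal axis using Ī + A·d² with d = y − 12.17:
  bottom plate: d = -11.27 cm → contributes +4 125 cm⁴
  web plate: d = 4.629 cm → contributes +4 050 cm⁴
  top plate: d = 20.33 cm → contributes +3 473 cm⁴
Total I = 11 647 cm⁴.

I_x ≈ 1.2 × 10⁴ cm⁴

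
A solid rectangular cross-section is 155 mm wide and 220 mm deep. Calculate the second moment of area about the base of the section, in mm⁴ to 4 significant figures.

The section: 155 × 220, A = 34 100 mm², y = 110 mm, Ī = 137 536 667 mm⁴.
Transfer it to the bottom edge using Ī + A·d² with d = y − 0:
  the section: d = 110 mm → contributes +550 146 667 mm⁴
Total I = 550 146 667 mm⁴.

I_base ≈ 5.501 × 10⁸ mm⁴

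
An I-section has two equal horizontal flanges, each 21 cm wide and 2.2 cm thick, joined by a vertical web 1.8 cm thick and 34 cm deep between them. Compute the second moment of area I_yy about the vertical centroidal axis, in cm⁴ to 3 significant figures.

I_yy ≈ 3410 cm⁴

Break the section into simple shapes (no overlaps), measuring from the bottom-left corner of the bounding box.
Bottom flange: 21 × 2.2, A = 46.2 cm², x = 10.5 cm, Ī = 1697.9 cm⁴.
Web: 1.8 × 34, A = 61.2 cm², x = 10.5 cm, Ī = 16.524 cm⁴.
Top flange: 21 × 2.2, A = 46.2 cm², x = 10.5 cm, Ī = 1697.9 cm⁴.
By symmetry the centroid is at mid-width, x̄ = 10.5 cm.
All pieces are centred on the vertical centroidal axis, so I = ΣĪ = 3412.2 cm⁴.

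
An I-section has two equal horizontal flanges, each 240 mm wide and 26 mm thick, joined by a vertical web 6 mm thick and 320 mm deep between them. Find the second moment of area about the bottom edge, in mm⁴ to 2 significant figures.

I_base ≈ 8.9 × 10⁸ mm⁴

Decompose the section into non-overlapping parts with the origin at the bottom-left of its bounding rectangle.
Bottom flange: 240 × 26, A = 6 240 mm², y = 13 mm, Ī = 351 520 mm⁴.
Web: 6 × 320, A = 1 920 mm², y = 186 mm, Ī = 16 384 000 mm⁴.
Top flange: 240 × 26, A = 6 240 mm², y = 359 mm, Ī = 351 520 mm⁴.
Transfer each piece to the base of the section using Ī + A·d² with d = y − 0:
  bottom flange: d = 13 mm → contributes +1 406 080 mm⁴
  web: d = 186 mm → contributes +82 808 320 mm⁴
  top flange: d = 359 mm → contributes +804 568 960 mm⁴
Total I = 888 783 360 mm⁴.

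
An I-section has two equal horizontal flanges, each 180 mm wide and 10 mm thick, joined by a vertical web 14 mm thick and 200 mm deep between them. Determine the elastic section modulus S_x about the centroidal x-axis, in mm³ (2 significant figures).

S_x ≈ 4.5 × 10⁵ mm³

Split into non-overlapping primitives; take the origin at the lower-left of the bounding box.
Bottom flange: 180 × 10, A = 1 800 mm², y = 5 mm, Ī = 15 000 mm⁴.
Web: 14 × 200, A = 2 800 mm², y = 110 mm, Ī = 9 333 333 mm⁴.
Top flange: 180 × 10, A = 1 800 mm², y = 215 mm, Ī = 15 000 mm⁴.
By symmetry the centroid is at mid-height, ȳ = 110 mm.
Transfer each piece to the centroidal x-axis using Ī + A·d² with d = y − 110:
  bottom flange: d = -105 mm → contributes +19 860 000 mm⁴
  web: d = 0 mm → contributes +9 333 333 mm⁴
  top flange: d = 105 mm → contributes +19 860 000 mm⁴
Total I = 49 053 333 mm⁴.
Extreme fibre distance c = 110 mm; S = I/c = 445 939 mm³.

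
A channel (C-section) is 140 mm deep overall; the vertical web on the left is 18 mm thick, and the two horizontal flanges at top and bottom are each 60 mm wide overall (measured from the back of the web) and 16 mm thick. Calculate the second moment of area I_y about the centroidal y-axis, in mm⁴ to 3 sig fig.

Decompose the section into non-overlapping parts with the origin at the bottom-left of its bounding rectangle.
Web: 18 × 140, A = 2 520 mm², x = 9 mm, Ī = 68 040 mm⁴.
Top flange (beyond web): 42 × 16, A = 672 mm², x = 39 mm, Ī = 98 784 mm⁴.
Bottom flange (beyond web): 42 × 16, A = 672 mm², x = 39 mm, Ī = 98 784 mm⁴.
Centroid: x̄ = ΣA·x / ΣA = 19.435 mm.
Transfer each piece to the centroidal y-axis using Ī + A·d² with d = x − 19.435:
  web: d = -10.435 mm → contributes +342 429 mm⁴
  top flange (beyond web): d = 19.565 mm → contributes +356 024 mm⁴
  bottom flange (beyond web): d = 19.565 mm → contributes +356 024 mm⁴
Total I = 1 054 478 mm⁴.

I_y ≈ 1.05 × 10⁶ mm⁴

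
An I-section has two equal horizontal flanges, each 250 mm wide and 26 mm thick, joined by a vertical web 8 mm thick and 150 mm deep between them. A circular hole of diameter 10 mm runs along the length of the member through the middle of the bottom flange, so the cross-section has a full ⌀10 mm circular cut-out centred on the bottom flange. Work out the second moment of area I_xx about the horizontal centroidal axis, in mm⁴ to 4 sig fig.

Break the section into simple shapes (no overlaps), measuring from the bottom-left corner of the bounding box.
Bottom flange: 250 × 26, A = 6 500 mm², y = 13 mm, Ī = 366 167 mm⁴.
Web: 8 × 150, A = 1 200 mm², y = 101 mm, Ī = 2 250 000 mm⁴.
Top flange: 250 × 26, A = 6 500 mm², y = 189 mm, Ī = 366 167 mm⁴.
Hole (subtracted): ⌀10, A = 78.5398 mm², y = 13 mm, Ī = 490.874 mm⁴.
Centroid: ȳ = ΣA·y / ΣA = 101.489 mm.
Transfer each piece to the horizontal centroidal axis using Ī + A·d² with d = y − 101.489:
  bottom flange: d = -88.4894 mm → contributes +51 263 635 mm⁴
  web: d = -0.489433 mm → contributes +2 250 287 mm⁴
  top flange: d = 87.5106 mm → contributes +50 143 813 mm⁴
  hole: d = -88.4894 mm → contributes −615 487 mm⁴
Total I = 103 042 247 mm⁴.

I_xx ≈ 1.030 × 10⁸ mm⁴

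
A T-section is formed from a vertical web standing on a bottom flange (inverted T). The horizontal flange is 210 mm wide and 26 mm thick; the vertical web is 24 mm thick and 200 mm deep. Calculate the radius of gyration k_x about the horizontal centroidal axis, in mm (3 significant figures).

k_x ≈ 69.1 mm

Treat the section as a set of non-overlapping primitives; coordinates are from the bounding-box lower-left.
Flange: 210 × 26, A = 5 460 mm², y = 13 mm, Ī = 307 580 mm⁴.
Web: 24 × 200, A = 4 800 mm², y = 126 mm, Ī = 16 000 000 mm⁴.
Centroid: ȳ = ΣA·y / ΣA = 65.865 mm.
Transfer each piece to the horizontal centroidal axis using Ī + A·d² with d = y − 65.865:
  flange: d = -52.865 mm → contributes +15 566 974 mm⁴
  web: d = 60.135 mm → contributes +33 357 561 mm⁴
Total I = 48 924 534 mm⁴.
Radius of gyration: k = √(I/A) = √(48 924 534 / 10 260) = 69.054 mm.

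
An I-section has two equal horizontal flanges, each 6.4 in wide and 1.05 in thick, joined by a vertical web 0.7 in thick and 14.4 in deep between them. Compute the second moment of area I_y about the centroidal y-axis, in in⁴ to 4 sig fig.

Split into non-overlapping primitives; take the origin at the lower-left of the bounding box.
Bottom flange: 6.4 × 1.05, A = 6.72 in², x = 3.2 in, Ī = 22.9376 in⁴.
Web: 0.7 × 14.4, A = 10.08 in², x = 3.2 in, Ī = 0.4116 in⁴.
Top flange: 6.4 × 1.05, A = 6.72 in², x = 3.2 in, Ī = 22.9376 in⁴.
By symmetry the centroid is at mid-width, x̄ = 3.2 in.
All pieces are centred on the centroidal y-axis, so I = ΣĪ = 46.2868 in⁴.

I_y ≈ 46.29 in⁴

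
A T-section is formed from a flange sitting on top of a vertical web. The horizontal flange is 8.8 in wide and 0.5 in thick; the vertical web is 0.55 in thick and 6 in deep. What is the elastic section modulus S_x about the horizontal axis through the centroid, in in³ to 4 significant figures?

Break the section into simple shapes (no overlaps), measuring from the bottom-left corner of the bounding box.
Flange: 8.8 × 0.5, A = 4.4 in², y = 6.25 in, Ī = 0.0916667 in⁴.
Web: 0.55 × 6, A = 3.3 in², y = 3 in, Ī = 9.9 in⁴.
Centroid: ȳ = ΣA·y / ΣA = 4.85714 in.
Transfer each piece to the horizontal axis through the centroid using Ī + A·d² with d = y − 4.85714:
  flange: d = 1.39286 in → contributes +8.62789 in⁴
  web: d = -1.85714 in → contributes +21.2816 in⁴
Total I = 29.9095 in⁴.
Extreme fibre distance c = 4.85714 in; S = I/c = 6.15784 in³.

S_x ≈ 6.158 in³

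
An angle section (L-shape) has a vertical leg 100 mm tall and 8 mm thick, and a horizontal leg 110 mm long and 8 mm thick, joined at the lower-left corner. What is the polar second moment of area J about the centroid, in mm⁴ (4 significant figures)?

Break the section into simple shapes (no overlaps), measuring from the bottom-left corner of the bounding box.
Vertical leg: 8 × 100, A = 800 mm², y = 50 mm, Ī = 666 667 mm⁴.
Horizontal leg (remainder): 102 × 8, A = 816 mm², y = 4 mm, Ī = 4 352 mm⁴.
Centroid: ȳ = ΣA·y / ΣA = 26.7723 mm.
Transfer each piece to the centroidal x-axis using Ī + A·d² with d = y − 26.7723:
  vertical leg: d = 23.2277 mm → contributes +1 098 288 mm⁴
  horizontal leg (remainder): d = -22.7723 mm → contributes +427 511 mm⁴
Total I = 1 525 799 mm⁴.
For the y-axis: x̄ = 31.7723 mm.
Repeating about the centroidal y-axis gives I_y = 1 933 719 mm⁴.
Polar second moment: J = I_x + I_y = 3 459 518 mm⁴.

J ≈ 3.460 × 10⁶ mm⁴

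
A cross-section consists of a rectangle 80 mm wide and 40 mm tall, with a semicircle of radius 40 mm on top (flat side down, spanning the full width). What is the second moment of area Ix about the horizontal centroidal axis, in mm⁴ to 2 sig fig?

Break the section into simple shapes (no overlaps), measuring from the bottom-left corner of the bounding box.
Rectangular body: 80 × 40, A = 3 200 mm², y = 20 mm, Ī = 426 667 mm⁴.
Semicircular cap: semicircle r = 40, A = 2 513 mm², y = 56.98 mm, Ī = 280 978 mm⁴.
Centroid: ȳ = ΣA·y / ΣA = 36.27 mm.
Transfer each piece to the horizontal centroidal axis using Ī + A·d² with d = y − 36.27:
  rectangular body: d = -16.27 mm → contributes +1 273 332 mm⁴
  semicircular cap: d = 20.71 mm → contributes +1 358 986 mm⁴
Total I = 2 632 318 mm⁴.

Ix ≈ 2.6 × 10⁶ mm⁴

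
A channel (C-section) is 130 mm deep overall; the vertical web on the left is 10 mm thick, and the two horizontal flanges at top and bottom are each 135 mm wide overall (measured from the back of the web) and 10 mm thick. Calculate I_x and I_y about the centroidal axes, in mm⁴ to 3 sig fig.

Break the section into simple shapes (no overlaps), measuring from the bottom-left corner of the bounding box.
Web: 10 × 130, A = 1 300 mm², y = 65 mm, Ī = 1 830 833 mm⁴.
Top flange (beyond web): 125 × 10, A = 1 250 mm², y = 125 mm, Ī = 10 417 mm⁴.
Bottom flange (beyond web): 125 × 10, A = 1 250 mm², y = 5 mm, Ī = 10 417 mm⁴.
By symmetry the centroid is at mid-height, ȳ = 65 mm.
Transfer each piece to the centroidal x-axis using Ī + A·d² with d = y − 65:
  web: d = 0 mm → contributes +1 830 833 mm⁴
  top flange (beyond web): d = 60 mm → contributes +4 510 417 mm⁴
  bottom flange (beyond web): d = -60 mm → contributes +4 510 417 mm⁴
Total I = 10 851 667 mm⁴.
For the y-axis: x̄ = 49.408 mm.
Repeating about the centroidal y-axis gives I_y = 7 162 834 mm⁴.

I_x ≈ 1.09 × 10⁷ mm⁴, I_y ≈ 7.16 × 10⁶ mm⁴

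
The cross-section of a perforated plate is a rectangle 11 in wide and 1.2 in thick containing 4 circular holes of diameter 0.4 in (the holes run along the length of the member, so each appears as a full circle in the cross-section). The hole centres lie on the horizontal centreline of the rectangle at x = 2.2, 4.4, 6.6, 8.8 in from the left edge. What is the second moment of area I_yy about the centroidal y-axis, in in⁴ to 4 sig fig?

Break the section into simple shapes (no overlaps), measuring from the bottom-left corner of the bounding box.
Plate: 11 × 1.2, A = 13.2 in², x = 5.5 in, Ī = 133.1 in⁴.
Hole 1 (subtracted): ⌀0.4, A = 0.125664 in², x = 2.2 in, Ī = 0.00125664 in⁴.
Hole 2 (subtracted): ⌀0.4, A = 0.125664 in², x = 4.4 in, Ī = 0.00125664 in⁴.
Hole 3 (subtracted): ⌀0.4, A = 0.125664 in², x = 6.6 in, Ī = 0.00125664 in⁴.
Hole 4 (subtracted): ⌀0.4, A = 0.125664 in², x = 8.8 in, Ī = 0.00125664 in⁴.
By symmetry the centroid is at mid-width, x̄ = 5.5 in.
Transfer each piece to the centroidal y-axis using Ī + A·d² with d = x − 5.5:
  plate: d = 0 in → contributes +133.1 in⁴
  hole 1: d = -3.3 in → contributes −1.36973 in⁴
  hole 2: d = -1.1 in → contributes −0.15331 in⁴
  hole 3: d = 1.1 in → contributes −0.15331 in⁴
  hole 4: d = 3.3 in → contributes −1.36973 in⁴
Total I = 130.054 in⁴.

I_yy ≈ 130.1 in⁴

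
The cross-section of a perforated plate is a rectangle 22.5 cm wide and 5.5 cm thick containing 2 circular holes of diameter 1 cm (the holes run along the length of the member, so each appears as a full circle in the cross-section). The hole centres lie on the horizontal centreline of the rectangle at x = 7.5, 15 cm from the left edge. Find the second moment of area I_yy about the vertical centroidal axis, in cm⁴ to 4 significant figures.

I_yy ≈ 5199 cm⁴

Decompose the section into non-overlapping parts with the origin at the bottom-left of its bounding rectangle.
Plate: 22.5 × 5.5, A = 123.75 cm², x = 11.25 cm, Ī = 5220.7 cm⁴.
Hole 1 (subtracted): ⌀1, A = 0.785398 cm², x = 7.5 cm, Ī = 0.0490874 cm⁴.
Hole 2 (subtracted): ⌀1, A = 0.785398 cm², x = 15 cm, Ī = 0.0490874 cm⁴.
By symmetry the centroid is at mid-width, x̄ = 11.25 cm.
Transfer each piece to the vertical centroidal axis using Ī + A·d² with d = x − 11.25:
  plate: d = 0 cm → contributes +5220.7 cm⁴
  hole 1: d = -3.75 cm → contributes −11.0937 cm⁴
  hole 2: d = 3.75 cm → contributes −11.0937 cm⁴
Total I = 5198.52 cm⁴.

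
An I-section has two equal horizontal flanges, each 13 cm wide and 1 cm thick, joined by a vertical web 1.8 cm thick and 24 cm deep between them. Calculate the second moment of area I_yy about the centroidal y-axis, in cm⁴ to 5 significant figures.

Break the section into simple shapes (no overlaps), measuring from the bottom-left corner of the bounding box.
Bottom flange: 13 × 1, A = 13 cm², x = 6.5 cm, Ī = 183.0833 cm⁴.
Web: 1.8 × 24, A = 43.2 cm², x = 6.5 cm, Ī = 11.664 cm⁴.
Top flange: 13 × 1, A = 13 cm², x = 6.5 cm, Ī = 183.0833 cm⁴.
By symmetry the centroid is at mid-width, x̄ = 6.5 cm.
All pieces are centred on the centroidal y-axis, so I = ΣĪ = 377.8307 cm⁴.

I_yy ≈ 377.83 cm⁴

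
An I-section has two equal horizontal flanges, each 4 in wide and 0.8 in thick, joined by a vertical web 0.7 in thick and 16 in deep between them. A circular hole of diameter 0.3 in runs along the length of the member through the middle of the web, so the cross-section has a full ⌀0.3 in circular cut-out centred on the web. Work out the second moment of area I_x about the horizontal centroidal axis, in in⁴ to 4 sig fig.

Break the section into simple shapes (no overlaps), measuring from the bottom-left corner of the bounding box.
Bottom flange: 4 × 0.8, A = 3.2 in², y = 0.4 in, Ī = 0.170667 in⁴.
Web: 0.7 × 16, A = 11.2 in², y = 8.8 in, Ī = 238.933 in⁴.
Top flange: 4 × 0.8, A = 3.2 in², y = 17.2 in, Ī = 0.170667 in⁴.
Hole (subtracted): ⌀0.3, A = 0.0706858 in², y = 8.8 in, Ī = 0.000397608 in⁴.
By symmetry the centroid is at mid-height, ȳ = 8.8 in.
Transfer each piece to the horizontal centroidal axis using Ī + A·d² with d = y − 8.8:
  bottom flange: d = -8.4 in → contributes +225.963 in⁴
  web: d = 0 in → contributes +238.933 in⁴
  top flange: d = 8.4 in → contributes +225.963 in⁴
  hole: d = 0 in → contributes −0.000397608 in⁴
Total I = 690.858 in⁴.

I_x ≈ 690.9 in⁴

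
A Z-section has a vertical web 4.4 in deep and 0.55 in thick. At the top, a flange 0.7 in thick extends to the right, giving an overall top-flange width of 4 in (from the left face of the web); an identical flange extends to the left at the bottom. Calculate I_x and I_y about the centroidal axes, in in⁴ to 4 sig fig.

I_x ≈ 20.63 in⁴, I_y ≈ 24.17 in⁴

Treat the section as a set of non-overlapping primitives; coordinates are from the bounding-box lower-left.
Web: 0.55 × 4.4, A = 2.42 in², y = 2.2 in, Ī = 3.90427 in⁴.
Top flange (beyond web): 3.45 × 0.7, A = 2.415 in², y = 4.05 in, Ī = 0.0986125 in⁴.
Bottom flange (beyond web): 3.45 × 0.7, A = 2.415 in², y = 0.35 in, Ī = 0.0986125 in⁴.
Centroid: ȳ = ΣA·y / ΣA = 2.2 in.
Transfer each piece to the centroidal x-axis using Ī + A·d² with d = y − 2.2:
  web: d = 0 in → contributes +3.90427 in⁴
  top flange (beyond web): d = 1.85 in → contributes +8.36395 in⁴
  bottom flange (beyond web): d = -1.85 in → contributes +8.36395 in⁴
Total I = 20.6322 in⁴.
For the y-axis: x̄ = 3.725 in.
Repeating about the centroidal y-axis gives I_y = 24.1718 in⁴.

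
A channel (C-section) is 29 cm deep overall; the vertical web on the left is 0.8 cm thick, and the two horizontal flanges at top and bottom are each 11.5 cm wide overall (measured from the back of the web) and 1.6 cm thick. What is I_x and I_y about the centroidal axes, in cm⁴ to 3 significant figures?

Split into non-overlapping primitives; take the origin at the lower-left of the bounding box.
Web: 0.8 × 29, A = 23.2 cm², y = 14.5 cm, Ī = 1625.9 cm⁴.
Top flange (beyond web): 10.7 × 1.6, A = 17.12 cm², y = 28.2 cm, Ī = 3.6523 cm⁴.
Bottom flange (beyond web): 10.7 × 1.6, A = 17.12 cm², y = 0.8 cm, Ī = 3.6523 cm⁴.
By symmetry the centroid is at mid-height, ȳ = 14.5 cm.
Transfer each piece to the centroidal x-axis using Ī + A·d² with d = y − 14.5:
  web: d = 0 cm → contributes +1625.9 cm⁴
  top flange (beyond web): d = 13.7 cm → contributes +3216.9 cm⁴
  bottom flange (beyond web): d = -13.7 cm → contributes +3216.9 cm⁴
Total I = 8059.7 cm⁴.
For the y-axis: x̄ = 3.8276 cm.
Repeating about the centroidal y-axis gives I_y = 785.15 cm⁴.

I_x ≈ 8060 cm⁴, I_y ≈ 785 cm⁴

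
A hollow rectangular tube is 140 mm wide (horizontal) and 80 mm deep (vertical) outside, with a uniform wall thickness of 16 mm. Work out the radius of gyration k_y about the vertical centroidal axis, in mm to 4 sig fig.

k_y ≈ 46.94 mm

Split into non-overlapping primitives; take the origin at the lower-left of the bounding box.
Outer rectangle: 140 × 80, A = 11 200 mm², x = 70 mm, Ī = 18 293 333 mm⁴.
Inner void (subtracted): 108 × 48, A = 5 184 mm², x = 70 mm, Ī = 5 038 848 mm⁴.
By symmetry the centroid is at mid-width, x̄ = 70 mm.
All pieces are centred on the vertical centroidal axis, so I = ΣĪ (holes subtracted) = 13 254 485 mm⁴.
Radius of gyration: k = √(I/A) = √(13 254 485 / 6 016) = 46.9383 mm.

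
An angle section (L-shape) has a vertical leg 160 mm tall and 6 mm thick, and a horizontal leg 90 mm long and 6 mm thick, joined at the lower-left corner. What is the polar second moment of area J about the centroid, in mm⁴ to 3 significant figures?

J ≈ 4.98 × 10⁶ mm⁴

Decompose the section into non-overlapping parts with the origin at the bottom-left of its bounding rectangle.
Vertical leg: 6 × 160, A = 960 mm², y = 80 mm, Ī = 2 048 000 mm⁴.
Horizontal leg (remainder): 84 × 6, A = 504 mm², y = 3 mm, Ī = 1 512 mm⁴.
Centroid: ȳ = ΣA·y / ΣA = 53.492 mm.
Transfer each piece to the centroidal x-axis using Ī + A·d² with d = y − 53.492:
  vertical leg: d = 26.508 mm → contributes +2 722 577 mm⁴
  horizontal leg (remainder): d = -50.492 mm → contributes +1 286 421 mm⁴
Total I = 4 008 998 mm⁴.
For the y-axis: x̄ = 18.492 mm.
Repeating about the centroidal y-axis gives I_y = 968 478 mm⁴.
Polar second moment: J = I_x + I_y = 4 977 476 mm⁴.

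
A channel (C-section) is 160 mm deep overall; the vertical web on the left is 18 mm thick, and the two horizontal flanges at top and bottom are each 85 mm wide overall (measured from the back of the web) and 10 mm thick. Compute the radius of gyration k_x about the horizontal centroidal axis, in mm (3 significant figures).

k_x ≈ 57.0 mm

Break the section into simple shapes (no overlaps), measuring from the bottom-left corner of the bounding box.
Web: 18 × 160, A = 2 880 mm², y = 80 mm, Ī = 6 144 000 mm⁴.
Top flange (beyond web): 67 × 10, A = 670 mm², y = 155 mm, Ī = 5583.3 mm⁴.
Bottom flange (beyond web): 67 × 10, A = 670 mm², y = 5 mm, Ī = 5583.3 mm⁴.
By symmetry the centroid is at mid-height, ȳ = 80 mm.
Transfer each piece to the horizontal centroidal axis using Ī + A·d² with d = y − 80:
  web: d = 0 mm → contributes +6 144 000 mm⁴
  top flange (beyond web): d = 75 mm → contributes +3 774 333 mm⁴
  bottom flange (beyond web): d = -75 mm → contributes +3 774 333 mm⁴
Total I = 13 692 667 mm⁴.
Radius of gyration: k = √(I/A) = √(13 692 667 / 4 220) = 56.962 mm.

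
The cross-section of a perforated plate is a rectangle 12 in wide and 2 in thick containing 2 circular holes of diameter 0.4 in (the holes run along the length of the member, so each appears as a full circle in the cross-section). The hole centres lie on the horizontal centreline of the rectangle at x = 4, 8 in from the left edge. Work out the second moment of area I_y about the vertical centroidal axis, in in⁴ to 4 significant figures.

Split into non-overlapping primitives; take the origin at the lower-left of the bounding box.
Plate: 12 × 2, A = 24 in², x = 6 in, Ī = 288 in⁴.
Hole 1 (subtracted): ⌀0.4, A = 0.125664 in², x = 4 in, Ī = 0.00125664 in⁴.
Hole 2 (subtracted): ⌀0.4, A = 0.125664 in², x = 8 in, Ī = 0.00125664 in⁴.
By symmetry the centroid is at mid-width, x̄ = 6 in.
Transfer each piece to the vertical centroidal axis using Ī + A·d² with d = x − 6:
  plate: d = 0 in → contributes +288 in⁴
  hole 1: d = -2 in → contributes −0.503911 in⁴
  hole 2: d = 2 in → contributes −0.503911 in⁴
Total I = 286.992 in⁴.

I_y ≈ 287.0 in⁴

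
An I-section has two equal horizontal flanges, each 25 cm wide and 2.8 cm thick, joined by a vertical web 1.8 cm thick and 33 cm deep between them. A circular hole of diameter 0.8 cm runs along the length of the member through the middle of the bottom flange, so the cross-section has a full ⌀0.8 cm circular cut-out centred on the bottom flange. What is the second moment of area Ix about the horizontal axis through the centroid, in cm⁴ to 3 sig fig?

Decompose the section into non-overlapping parts with the origin at the bottom-left of its bounding rectangle.
Bottom flange: 25 × 2.8, A = 70 cm², y = 1.4 cm, Ī = 45.733 cm⁴.
Web: 1.8 × 33, A = 59.4 cm², y = 19.3 cm, Ī = 5390.6 cm⁴.
Top flange: 25 × 2.8, A = 70 cm², y = 37.2 cm, Ī = 45.733 cm⁴.
Hole (subtracted): ⌀0.8, A = 0.50265 cm², y = 1.4 cm, Ī = 0.020106 cm⁴.
Centroid: ȳ = ΣA·y / ΣA = 19.345 cm.
Transfer each piece to the horizontal axis through the centroid using Ī + A·d² with d = y − 19.345:
  bottom flange: d = -17.945 cm → contributes +22 588 cm⁴
  web: d = -0.045237 cm → contributes +5390.7 cm⁴
  top flange: d = 17.855 cm → contributes +22 361 cm⁴
  hole: d = -17.945 cm → contributes −161.89 cm⁴
Total I = 50 178 cm⁴.

Ix ≈ 5.02 × 10⁴ cm⁴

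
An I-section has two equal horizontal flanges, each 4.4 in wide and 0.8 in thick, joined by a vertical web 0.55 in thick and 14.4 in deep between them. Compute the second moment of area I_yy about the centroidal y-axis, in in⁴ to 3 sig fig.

Treat the section as a set of non-overlapping primitives; coordinates are from the bounding-box lower-left.
Bottom flange: 4.4 × 0.8, A = 3.52 in², x = 2.2 in, Ī = 5.6789 in⁴.
Web: 0.55 × 14.4, A = 7.92 in², x = 2.2 in, Ī = 0.19965 in⁴.
Top flange: 4.4 × 0.8, A = 3.52 in², x = 2.2 in, Ī = 5.6789 in⁴.
By symmetry the centroid is at mid-width, x̄ = 2.2 in.
All pieces are centred on the centroidal y-axis, so I = ΣĪ = 11.558 in⁴.

I_yy ≈ 11.6 in⁴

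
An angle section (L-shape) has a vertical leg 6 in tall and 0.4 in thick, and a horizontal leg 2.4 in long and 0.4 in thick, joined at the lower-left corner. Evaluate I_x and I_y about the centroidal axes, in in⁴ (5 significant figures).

Decompose the section into non-overlapping parts with the origin at the bottom-left of its bounding rectangle.
Vertical leg: 0.4 × 6, A = 2.4 in², y = 3 in, Ī = 7.2 in⁴.
Horizontal leg (remainder): 2 × 0.4, A = 0.8 in², y = 0.2 in, Ī = 0.01066667 in⁴.
Centroid: ȳ = ΣA·y / ΣA = 2.3 in.
Transfer each piece to the centroidal x-axis using Ī + A·d² with d = y − 2.3:
  vertical leg: d = 0.7 in → contributes +8.376 in⁴
  horizontal leg (remainder): d = -2.1 in → contributes +3.538667 in⁴
Total I = 11.91467 in⁴.
For the y-axis: x̄ = 0.5 in.
Repeating about the centroidal y-axis gives I_y = 1.162667 in⁴.

I_x ≈ 11.915 in⁴, I_y ≈ 1.1627 in⁴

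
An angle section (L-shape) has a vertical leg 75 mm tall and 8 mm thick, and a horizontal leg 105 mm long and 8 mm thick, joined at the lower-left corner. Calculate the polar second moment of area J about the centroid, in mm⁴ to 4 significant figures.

Treat the section as a set of non-overlapping primitives; coordinates are from the bounding-box lower-left.
Vertical leg: 8 × 75, A = 600 mm², y = 37.5 mm, Ī = 281 250 mm⁴.
Horizontal leg (remainder): 97 × 8, A = 776 mm², y = 4 mm, Ī = 4138.67 mm⁴.
Centroid: ȳ = ΣA·y / ΣA = 18.6076 mm.
Transfer each piece to the centroidal x-axis using Ī + A·d² with d = y − 18.6076:
  vertical leg: d = 18.8924 mm → contributes +495 405 mm⁴
  horizontal leg (remainder): d = -14.6076 mm → contributes +169 722 mm⁴
Total I = 665 127 mm⁴.
For the y-axis: x̄ = 33.6076 mm.
Repeating about the centroidal y-axis gives I_y = 1 544 287 mm⁴.
Polar second moment: J = I_x + I_y = 2 209 413 mm⁴.

J ≈ 2.209 × 10⁶ mm⁴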